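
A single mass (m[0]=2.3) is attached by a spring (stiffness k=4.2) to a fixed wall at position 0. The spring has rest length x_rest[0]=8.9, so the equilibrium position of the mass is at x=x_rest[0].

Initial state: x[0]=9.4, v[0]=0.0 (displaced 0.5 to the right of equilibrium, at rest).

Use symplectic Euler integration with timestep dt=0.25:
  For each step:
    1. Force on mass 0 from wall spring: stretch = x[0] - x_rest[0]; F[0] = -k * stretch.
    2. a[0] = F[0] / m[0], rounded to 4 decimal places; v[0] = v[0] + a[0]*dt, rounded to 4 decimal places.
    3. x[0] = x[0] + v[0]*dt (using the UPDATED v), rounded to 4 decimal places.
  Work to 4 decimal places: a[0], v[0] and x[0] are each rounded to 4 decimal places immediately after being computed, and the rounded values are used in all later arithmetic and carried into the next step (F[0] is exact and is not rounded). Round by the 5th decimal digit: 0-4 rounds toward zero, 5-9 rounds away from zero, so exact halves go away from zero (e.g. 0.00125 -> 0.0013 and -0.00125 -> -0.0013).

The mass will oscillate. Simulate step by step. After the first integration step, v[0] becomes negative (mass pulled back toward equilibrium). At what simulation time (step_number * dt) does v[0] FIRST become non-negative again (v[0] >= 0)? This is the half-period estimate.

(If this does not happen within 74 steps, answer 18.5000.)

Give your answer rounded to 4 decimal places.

Step 0: x=[9.4000] v=[0.0000]
Step 1: x=[9.3429] v=[-0.2283]
Step 2: x=[9.2353] v=[-0.4305]
Step 3: x=[9.0894] v=[-0.5836]
Step 4: x=[8.9219] v=[-0.6701]
Step 5: x=[8.7519] v=[-0.6801]
Step 6: x=[8.5988] v=[-0.6125]
Step 7: x=[8.4801] v=[-0.4750]
Step 8: x=[8.4093] v=[-0.2833]
Step 9: x=[8.3945] v=[-0.0593]
Step 10: x=[8.4374] v=[0.1715]
First v>=0 after going negative at step 10, time=2.5000

Answer: 2.5000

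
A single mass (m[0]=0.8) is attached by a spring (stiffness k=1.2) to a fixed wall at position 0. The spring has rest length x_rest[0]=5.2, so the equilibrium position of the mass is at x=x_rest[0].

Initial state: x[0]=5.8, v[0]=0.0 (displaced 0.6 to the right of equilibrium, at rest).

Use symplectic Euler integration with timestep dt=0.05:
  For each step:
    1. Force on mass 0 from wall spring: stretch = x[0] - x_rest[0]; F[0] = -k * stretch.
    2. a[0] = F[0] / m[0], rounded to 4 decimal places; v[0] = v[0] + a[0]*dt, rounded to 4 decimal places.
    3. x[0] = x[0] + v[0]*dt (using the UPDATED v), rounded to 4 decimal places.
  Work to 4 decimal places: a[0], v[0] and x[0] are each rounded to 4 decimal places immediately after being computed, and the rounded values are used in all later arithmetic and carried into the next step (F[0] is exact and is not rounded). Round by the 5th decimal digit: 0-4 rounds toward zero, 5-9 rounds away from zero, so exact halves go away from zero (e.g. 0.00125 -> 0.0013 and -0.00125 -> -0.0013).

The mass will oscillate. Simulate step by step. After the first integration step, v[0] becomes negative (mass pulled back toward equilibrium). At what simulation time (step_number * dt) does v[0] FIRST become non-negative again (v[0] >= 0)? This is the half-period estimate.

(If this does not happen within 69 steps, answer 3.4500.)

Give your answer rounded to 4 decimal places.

Step 0: x=[5.8000] v=[0.0000]
Step 1: x=[5.7978] v=[-0.0450]
Step 2: x=[5.7933] v=[-0.0898]
Step 3: x=[5.7866] v=[-0.1343]
Step 4: x=[5.7777] v=[-0.1783]
Step 5: x=[5.7666] v=[-0.2216]
Step 6: x=[5.7534] v=[-0.2641]
Step 7: x=[5.7381] v=[-0.3056]
Step 8: x=[5.7208] v=[-0.3460]
Step 9: x=[5.7015] v=[-0.3851]
Step 10: x=[5.6804] v=[-0.4227]
Step 11: x=[5.6575] v=[-0.4587]
Step 12: x=[5.6329] v=[-0.4930]
Step 13: x=[5.6066] v=[-0.5255]
Step 14: x=[5.5788] v=[-0.5560]
Step 15: x=[5.5496] v=[-0.5844]
Step 16: x=[5.5191] v=[-0.6106]
Step 17: x=[5.4874] v=[-0.6345]
Step 18: x=[5.4546] v=[-0.6561]
Step 19: x=[5.4208] v=[-0.6752]
Step 20: x=[5.3862] v=[-0.6918]
Step 21: x=[5.3509] v=[-0.7058]
Step 22: x=[5.3150] v=[-0.7171]
Step 23: x=[5.2787] v=[-0.7257]
Step 24: x=[5.2421] v=[-0.7316]
Step 25: x=[5.2054] v=[-0.7348]
Step 26: x=[5.1686] v=[-0.7352]
Step 27: x=[5.1320] v=[-0.7328]
Step 28: x=[5.0956] v=[-0.7277]
Step 29: x=[5.0596] v=[-0.7199]
Step 30: x=[5.0241] v=[-0.7094]
Step 31: x=[4.9893] v=[-0.6962]
Step 32: x=[4.9553] v=[-0.6804]
Step 33: x=[4.9222] v=[-0.6620]
Step 34: x=[4.8901] v=[-0.6412]
Step 35: x=[4.8592] v=[-0.6180]
Step 36: x=[4.8296] v=[-0.5924]
Step 37: x=[4.8014] v=[-0.5646]
Step 38: x=[4.7747] v=[-0.5347]
Step 39: x=[4.7496] v=[-0.5028]
Step 40: x=[4.7262] v=[-0.4690]
Step 41: x=[4.7045] v=[-0.4335]
Step 42: x=[4.6847] v=[-0.3963]
Step 43: x=[4.6668] v=[-0.3577]
Step 44: x=[4.6509] v=[-0.3177]
Step 45: x=[4.6371] v=[-0.2765]
Step 46: x=[4.6254] v=[-0.2343]
Step 47: x=[4.6158] v=[-0.1912]
Step 48: x=[4.6084] v=[-0.1474]
Step 49: x=[4.6033] v=[-0.1030]
Step 50: x=[4.6004] v=[-0.0582]
Step 51: x=[4.5997] v=[-0.0132]
Step 52: x=[4.6013] v=[0.0318]
First v>=0 after going negative at step 52, time=2.6000

Answer: 2.6000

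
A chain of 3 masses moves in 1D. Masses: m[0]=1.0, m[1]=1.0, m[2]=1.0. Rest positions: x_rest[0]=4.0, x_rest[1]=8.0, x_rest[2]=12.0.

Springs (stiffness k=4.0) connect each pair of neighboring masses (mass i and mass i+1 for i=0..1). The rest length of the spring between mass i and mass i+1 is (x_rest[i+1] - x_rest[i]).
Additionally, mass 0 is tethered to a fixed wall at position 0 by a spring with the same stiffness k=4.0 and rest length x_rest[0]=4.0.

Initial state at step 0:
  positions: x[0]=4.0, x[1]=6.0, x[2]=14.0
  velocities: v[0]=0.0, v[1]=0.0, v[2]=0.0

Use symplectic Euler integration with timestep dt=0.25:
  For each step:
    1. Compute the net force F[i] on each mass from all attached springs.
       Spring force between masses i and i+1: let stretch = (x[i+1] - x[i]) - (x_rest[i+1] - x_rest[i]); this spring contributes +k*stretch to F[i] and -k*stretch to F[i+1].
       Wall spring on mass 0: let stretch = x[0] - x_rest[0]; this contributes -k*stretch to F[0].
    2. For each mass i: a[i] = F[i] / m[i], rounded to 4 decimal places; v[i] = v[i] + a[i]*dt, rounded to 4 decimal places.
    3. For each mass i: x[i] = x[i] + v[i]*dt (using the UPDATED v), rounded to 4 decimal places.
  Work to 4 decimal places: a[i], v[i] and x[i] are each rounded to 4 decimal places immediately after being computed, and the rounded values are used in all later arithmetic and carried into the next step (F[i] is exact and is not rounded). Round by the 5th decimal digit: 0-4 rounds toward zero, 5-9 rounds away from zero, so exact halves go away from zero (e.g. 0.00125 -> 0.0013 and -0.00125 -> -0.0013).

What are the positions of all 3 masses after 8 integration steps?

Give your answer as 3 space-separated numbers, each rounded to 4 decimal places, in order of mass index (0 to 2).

Step 0: x=[4.0000 6.0000 14.0000] v=[0.0000 0.0000 0.0000]
Step 1: x=[3.5000 7.5000 13.0000] v=[-2.0000 6.0000 -4.0000]
Step 2: x=[3.1250 9.3750 11.6250] v=[-1.5000 7.5000 -5.5000]
Step 3: x=[3.5313 10.2500 10.6875] v=[1.6250 3.5000 -3.7500]
Step 4: x=[4.7344 9.5547 10.6406] v=[4.8124 -2.7812 -0.1875]
Step 5: x=[5.9590 7.9258 11.3223] v=[4.8983 -6.5156 2.7266]
Step 6: x=[6.1855 6.6543 12.1548] v=[0.9061 -5.0859 3.3301]
Step 7: x=[4.9829 6.6408 12.6122] v=[-4.8106 -0.0542 1.8296]
Step 8: x=[2.9490 7.7056 12.5768] v=[-8.1356 4.2593 -0.1418]

Answer: 2.9490 7.7056 12.5768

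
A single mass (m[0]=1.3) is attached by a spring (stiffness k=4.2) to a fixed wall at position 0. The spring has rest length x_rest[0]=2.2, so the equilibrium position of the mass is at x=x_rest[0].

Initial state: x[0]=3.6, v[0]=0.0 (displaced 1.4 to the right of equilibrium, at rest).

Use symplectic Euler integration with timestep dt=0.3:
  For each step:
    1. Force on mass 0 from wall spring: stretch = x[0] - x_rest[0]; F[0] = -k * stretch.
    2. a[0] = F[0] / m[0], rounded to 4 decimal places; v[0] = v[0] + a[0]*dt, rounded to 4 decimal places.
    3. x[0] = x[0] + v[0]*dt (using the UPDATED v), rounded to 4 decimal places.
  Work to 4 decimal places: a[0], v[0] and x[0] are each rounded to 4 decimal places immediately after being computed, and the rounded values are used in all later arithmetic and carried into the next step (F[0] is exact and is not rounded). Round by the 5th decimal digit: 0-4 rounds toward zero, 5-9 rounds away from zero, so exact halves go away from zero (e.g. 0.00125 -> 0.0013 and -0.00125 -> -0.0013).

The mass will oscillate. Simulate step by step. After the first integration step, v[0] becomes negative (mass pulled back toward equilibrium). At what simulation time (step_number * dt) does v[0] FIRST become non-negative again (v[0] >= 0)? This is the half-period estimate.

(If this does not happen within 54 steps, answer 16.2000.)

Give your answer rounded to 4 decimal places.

Step 0: x=[3.6000] v=[0.0000]
Step 1: x=[3.1929] v=[-1.3569]
Step 2: x=[2.4971] v=[-2.3192]
Step 3: x=[1.7149] v=[-2.6072]
Step 4: x=[1.0738] v=[-2.1370]
Step 5: x=[0.7602] v=[-1.0455]
Step 6: x=[0.8652] v=[0.3500]
First v>=0 after going negative at step 6, time=1.8000

Answer: 1.8000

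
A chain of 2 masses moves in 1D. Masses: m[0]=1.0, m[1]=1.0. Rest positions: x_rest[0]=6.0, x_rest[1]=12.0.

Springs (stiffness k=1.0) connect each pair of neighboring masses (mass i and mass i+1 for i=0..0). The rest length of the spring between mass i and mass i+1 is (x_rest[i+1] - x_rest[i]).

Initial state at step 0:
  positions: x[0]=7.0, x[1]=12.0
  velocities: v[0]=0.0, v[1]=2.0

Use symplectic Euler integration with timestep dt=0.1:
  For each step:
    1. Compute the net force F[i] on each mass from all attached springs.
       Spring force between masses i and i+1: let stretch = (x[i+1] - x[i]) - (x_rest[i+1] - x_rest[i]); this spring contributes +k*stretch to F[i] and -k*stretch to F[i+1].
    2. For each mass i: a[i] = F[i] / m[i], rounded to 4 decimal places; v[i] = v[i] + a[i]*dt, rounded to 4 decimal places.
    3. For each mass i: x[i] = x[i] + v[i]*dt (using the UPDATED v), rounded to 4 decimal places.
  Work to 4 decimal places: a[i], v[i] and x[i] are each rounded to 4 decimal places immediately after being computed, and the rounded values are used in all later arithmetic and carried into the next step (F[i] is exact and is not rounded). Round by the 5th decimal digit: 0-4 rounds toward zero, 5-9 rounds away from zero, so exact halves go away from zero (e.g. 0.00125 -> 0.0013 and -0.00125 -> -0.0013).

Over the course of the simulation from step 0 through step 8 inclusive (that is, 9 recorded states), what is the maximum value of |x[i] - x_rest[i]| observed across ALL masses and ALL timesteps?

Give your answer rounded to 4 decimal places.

Step 0: x=[7.0000 12.0000] v=[0.0000 2.0000]
Step 1: x=[6.9900 12.2100] v=[-0.1000 2.1000]
Step 2: x=[6.9722 12.4278] v=[-0.1780 2.1780]
Step 3: x=[6.9490 12.6510] v=[-0.2324 2.2324]
Step 4: x=[6.9228 12.8772] v=[-0.2622 2.2622]
Step 5: x=[6.8961 13.1039] v=[-0.2668 2.2668]
Step 6: x=[6.8715 13.3285] v=[-0.2460 2.2460]
Step 7: x=[6.8515 13.5485] v=[-0.2003 2.2003]
Step 8: x=[6.8384 13.7616] v=[-0.1306 2.1306]
Max displacement = 1.7616

Answer: 1.7616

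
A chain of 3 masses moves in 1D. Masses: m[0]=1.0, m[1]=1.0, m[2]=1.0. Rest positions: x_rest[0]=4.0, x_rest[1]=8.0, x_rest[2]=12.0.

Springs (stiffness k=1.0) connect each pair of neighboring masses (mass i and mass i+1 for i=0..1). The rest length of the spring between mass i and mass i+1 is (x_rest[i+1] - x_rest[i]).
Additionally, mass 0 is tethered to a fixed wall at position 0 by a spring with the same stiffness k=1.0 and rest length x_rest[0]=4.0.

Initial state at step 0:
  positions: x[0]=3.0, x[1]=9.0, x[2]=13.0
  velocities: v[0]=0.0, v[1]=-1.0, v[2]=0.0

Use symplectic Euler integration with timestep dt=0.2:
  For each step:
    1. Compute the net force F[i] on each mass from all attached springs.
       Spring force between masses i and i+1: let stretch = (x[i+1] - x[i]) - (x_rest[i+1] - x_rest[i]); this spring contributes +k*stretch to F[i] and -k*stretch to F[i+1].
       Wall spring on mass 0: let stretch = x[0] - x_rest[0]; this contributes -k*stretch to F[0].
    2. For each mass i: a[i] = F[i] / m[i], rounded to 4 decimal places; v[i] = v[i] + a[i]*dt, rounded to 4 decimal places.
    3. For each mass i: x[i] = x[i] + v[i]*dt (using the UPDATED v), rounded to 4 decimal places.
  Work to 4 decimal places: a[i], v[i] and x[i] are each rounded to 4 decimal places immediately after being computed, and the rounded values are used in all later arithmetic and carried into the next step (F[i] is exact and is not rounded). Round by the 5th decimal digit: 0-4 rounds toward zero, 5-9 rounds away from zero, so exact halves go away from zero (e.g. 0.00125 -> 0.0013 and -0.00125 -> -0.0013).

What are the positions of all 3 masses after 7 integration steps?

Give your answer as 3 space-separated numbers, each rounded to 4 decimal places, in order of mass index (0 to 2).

Answer: 4.7213 7.1622 12.3644

Derivation:
Step 0: x=[3.0000 9.0000 13.0000] v=[0.0000 -1.0000 0.0000]
Step 1: x=[3.1200 8.7200 13.0000] v=[0.6000 -1.4000 0.0000]
Step 2: x=[3.3392 8.3872 12.9888] v=[1.0960 -1.6640 -0.0560]
Step 3: x=[3.6268 8.0365 12.9535] v=[1.4378 -1.7533 -0.1763]
Step 4: x=[3.9457 7.7061 12.8816] v=[1.5944 -1.6518 -0.3597]
Step 5: x=[4.2572 7.4323 12.7626] v=[1.5573 -1.3688 -0.5948]
Step 6: x=[4.5254 7.2447 12.5904] v=[1.3409 -0.9378 -0.8609]
Step 7: x=[4.7213 7.1622 12.3644] v=[0.9797 -0.4125 -1.1300]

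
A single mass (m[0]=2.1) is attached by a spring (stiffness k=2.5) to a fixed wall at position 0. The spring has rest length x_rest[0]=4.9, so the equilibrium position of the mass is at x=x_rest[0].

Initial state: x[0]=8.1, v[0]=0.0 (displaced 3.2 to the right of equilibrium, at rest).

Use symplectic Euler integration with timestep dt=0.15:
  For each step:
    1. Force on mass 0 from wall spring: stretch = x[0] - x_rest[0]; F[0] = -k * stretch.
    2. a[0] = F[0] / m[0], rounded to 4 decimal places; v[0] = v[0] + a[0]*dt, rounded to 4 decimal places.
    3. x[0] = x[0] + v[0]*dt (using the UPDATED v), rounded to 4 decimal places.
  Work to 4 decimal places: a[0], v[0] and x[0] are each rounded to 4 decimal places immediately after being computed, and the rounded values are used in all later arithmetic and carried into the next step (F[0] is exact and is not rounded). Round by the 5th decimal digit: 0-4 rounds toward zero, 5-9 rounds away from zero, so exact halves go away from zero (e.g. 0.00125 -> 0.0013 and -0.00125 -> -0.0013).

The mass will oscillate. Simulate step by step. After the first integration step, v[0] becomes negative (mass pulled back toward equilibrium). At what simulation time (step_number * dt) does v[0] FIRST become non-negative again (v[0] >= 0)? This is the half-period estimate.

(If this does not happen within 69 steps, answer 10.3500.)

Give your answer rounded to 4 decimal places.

Answer: 3.0000

Derivation:
Step 0: x=[8.1000] v=[0.0000]
Step 1: x=[8.0143] v=[-0.5714]
Step 2: x=[7.8452] v=[-1.1275]
Step 3: x=[7.5972] v=[-1.6534]
Step 4: x=[7.2769] v=[-2.1351]
Step 5: x=[6.8930] v=[-2.5595]
Step 6: x=[6.4557] v=[-2.9154]
Step 7: x=[5.9767] v=[-3.1932]
Step 8: x=[5.4689] v=[-3.3855]
Step 9: x=[4.9458] v=[-3.4871]
Step 10: x=[4.4215] v=[-3.4953]
Step 11: x=[3.9100] v=[-3.4099]
Step 12: x=[3.4250] v=[-3.2331]
Step 13: x=[2.9795] v=[-2.9697]
Step 14: x=[2.5855] v=[-2.6268]
Step 15: x=[2.2535] v=[-2.2135]
Step 16: x=[1.9924] v=[-1.7409]
Step 17: x=[1.8091] v=[-1.2217]
Step 18: x=[1.7086] v=[-0.6698]
Step 19: x=[1.6936] v=[-0.0999]
Step 20: x=[1.7645] v=[0.4727]
First v>=0 after going negative at step 20, time=3.0000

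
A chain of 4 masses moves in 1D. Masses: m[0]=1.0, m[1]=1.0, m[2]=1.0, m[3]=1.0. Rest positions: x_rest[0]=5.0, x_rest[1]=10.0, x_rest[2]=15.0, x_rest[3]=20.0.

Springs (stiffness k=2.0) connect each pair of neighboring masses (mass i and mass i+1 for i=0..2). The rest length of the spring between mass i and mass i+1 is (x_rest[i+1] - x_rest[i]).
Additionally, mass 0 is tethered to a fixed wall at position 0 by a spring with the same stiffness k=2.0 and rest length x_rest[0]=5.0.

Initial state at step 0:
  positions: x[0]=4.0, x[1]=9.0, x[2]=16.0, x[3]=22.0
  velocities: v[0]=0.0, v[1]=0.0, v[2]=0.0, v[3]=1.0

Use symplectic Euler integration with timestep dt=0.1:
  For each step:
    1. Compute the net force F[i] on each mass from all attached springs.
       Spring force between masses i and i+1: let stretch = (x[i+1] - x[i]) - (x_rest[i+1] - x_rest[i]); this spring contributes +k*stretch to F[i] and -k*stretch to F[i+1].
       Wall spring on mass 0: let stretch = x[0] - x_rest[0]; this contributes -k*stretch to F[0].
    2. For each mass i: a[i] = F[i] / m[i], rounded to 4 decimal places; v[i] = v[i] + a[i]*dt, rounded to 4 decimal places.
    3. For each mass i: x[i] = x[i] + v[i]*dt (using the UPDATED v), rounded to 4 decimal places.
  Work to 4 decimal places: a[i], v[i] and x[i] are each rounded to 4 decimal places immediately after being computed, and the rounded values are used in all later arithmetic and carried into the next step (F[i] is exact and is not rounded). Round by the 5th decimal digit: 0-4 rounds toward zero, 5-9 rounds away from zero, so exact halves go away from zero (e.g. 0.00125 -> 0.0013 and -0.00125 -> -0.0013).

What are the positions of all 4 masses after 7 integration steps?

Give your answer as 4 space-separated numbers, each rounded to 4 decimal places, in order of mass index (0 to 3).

Answer: 4.5539 9.9405 15.6729 22.0423

Derivation:
Step 0: x=[4.0000 9.0000 16.0000 22.0000] v=[0.0000 0.0000 0.0000 1.0000]
Step 1: x=[4.0200 9.0400 15.9800 22.0800] v=[0.2000 0.4000 -0.2000 0.8000]
Step 2: x=[4.0600 9.1184 15.9432 22.1380] v=[0.4000 0.7840 -0.3680 0.5800]
Step 3: x=[4.1200 9.2321 15.8938 22.1721] v=[0.5997 1.1373 -0.4940 0.3410]
Step 4: x=[4.1998 9.3768 15.8367 22.1806] v=[0.7981 1.4472 -0.5707 0.0853]
Step 5: x=[4.2992 9.5472 15.7773 22.1623] v=[0.9935 1.7038 -0.5939 -0.1835]
Step 6: x=[4.4175 9.7372 15.7210 22.1163] v=[1.1833 1.9002 -0.5629 -0.4605]
Step 7: x=[4.5539 9.9405 15.6729 22.0423] v=[1.3637 2.0330 -0.4806 -0.7396]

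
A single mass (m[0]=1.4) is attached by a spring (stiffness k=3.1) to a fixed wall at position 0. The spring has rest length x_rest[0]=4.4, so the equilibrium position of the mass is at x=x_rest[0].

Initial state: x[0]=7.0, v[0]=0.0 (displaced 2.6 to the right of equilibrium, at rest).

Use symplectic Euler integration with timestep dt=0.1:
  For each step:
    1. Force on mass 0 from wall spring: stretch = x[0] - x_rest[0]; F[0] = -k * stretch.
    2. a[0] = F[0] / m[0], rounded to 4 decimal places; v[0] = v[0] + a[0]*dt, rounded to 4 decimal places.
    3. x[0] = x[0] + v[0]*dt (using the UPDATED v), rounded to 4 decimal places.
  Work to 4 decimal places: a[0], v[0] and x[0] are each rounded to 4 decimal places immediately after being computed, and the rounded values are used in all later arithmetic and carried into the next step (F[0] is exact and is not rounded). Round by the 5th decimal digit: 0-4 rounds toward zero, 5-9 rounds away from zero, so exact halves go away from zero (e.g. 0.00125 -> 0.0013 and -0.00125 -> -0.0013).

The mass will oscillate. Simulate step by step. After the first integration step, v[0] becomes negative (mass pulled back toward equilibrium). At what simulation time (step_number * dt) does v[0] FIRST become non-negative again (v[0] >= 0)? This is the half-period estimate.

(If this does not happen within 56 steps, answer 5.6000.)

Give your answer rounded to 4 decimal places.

Step 0: x=[7.0000] v=[0.0000]
Step 1: x=[6.9424] v=[-0.5757]
Step 2: x=[6.8285] v=[-1.1387]
Step 3: x=[6.6609] v=[-1.6764]
Step 4: x=[6.4432] v=[-2.1770]
Step 5: x=[6.1803] v=[-2.6294]
Step 6: x=[5.8779] v=[-3.0236]
Step 7: x=[5.5428] v=[-3.3509]
Step 8: x=[5.1824] v=[-3.6040]
Step 9: x=[4.8047] v=[-3.7773]
Step 10: x=[4.4180] v=[-3.8669]
Step 11: x=[4.0309] v=[-3.8709]
Step 12: x=[3.6520] v=[-3.7892]
Step 13: x=[3.2896] v=[-3.6236]
Step 14: x=[2.9518] v=[-3.3777]
Step 15: x=[2.6461] v=[-3.0570]
Step 16: x=[2.3792] v=[-2.6686]
Step 17: x=[2.1571] v=[-2.2211]
Step 18: x=[1.9847] v=[-1.7245]
Step 19: x=[1.8657] v=[-1.1897]
Step 20: x=[1.8029] v=[-0.6285]
Step 21: x=[1.7976] v=[-0.0534]
Step 22: x=[1.8499] v=[0.5229]
First v>=0 after going negative at step 22, time=2.2000

Answer: 2.2000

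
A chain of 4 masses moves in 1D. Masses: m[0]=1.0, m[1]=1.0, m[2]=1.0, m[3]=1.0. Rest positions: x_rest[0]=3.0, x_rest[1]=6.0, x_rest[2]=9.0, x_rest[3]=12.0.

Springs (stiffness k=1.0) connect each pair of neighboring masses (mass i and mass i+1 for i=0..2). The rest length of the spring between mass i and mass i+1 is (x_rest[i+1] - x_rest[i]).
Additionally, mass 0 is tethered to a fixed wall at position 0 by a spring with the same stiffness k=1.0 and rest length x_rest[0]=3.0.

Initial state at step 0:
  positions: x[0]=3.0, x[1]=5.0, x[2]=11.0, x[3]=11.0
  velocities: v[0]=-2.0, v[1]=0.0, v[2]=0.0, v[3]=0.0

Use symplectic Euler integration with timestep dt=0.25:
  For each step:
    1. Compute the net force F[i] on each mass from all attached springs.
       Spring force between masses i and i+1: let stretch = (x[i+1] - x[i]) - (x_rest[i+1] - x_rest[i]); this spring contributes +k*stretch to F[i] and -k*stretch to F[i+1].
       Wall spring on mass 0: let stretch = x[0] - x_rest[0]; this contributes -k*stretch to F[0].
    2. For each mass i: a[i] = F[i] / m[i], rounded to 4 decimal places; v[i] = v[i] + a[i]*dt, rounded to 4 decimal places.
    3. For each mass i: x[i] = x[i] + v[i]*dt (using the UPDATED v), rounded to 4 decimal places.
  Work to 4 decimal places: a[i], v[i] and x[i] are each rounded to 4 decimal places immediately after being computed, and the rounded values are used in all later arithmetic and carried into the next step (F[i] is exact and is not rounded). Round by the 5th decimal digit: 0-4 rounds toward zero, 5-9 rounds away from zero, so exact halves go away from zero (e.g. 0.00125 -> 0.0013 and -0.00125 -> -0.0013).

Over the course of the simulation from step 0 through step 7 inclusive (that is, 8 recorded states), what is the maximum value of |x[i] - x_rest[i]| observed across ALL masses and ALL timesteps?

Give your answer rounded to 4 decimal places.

Step 0: x=[3.0000 5.0000 11.0000 11.0000] v=[-2.0000 0.0000 0.0000 0.0000]
Step 1: x=[2.4375 5.2500 10.6250 11.1875] v=[-2.2500 1.0000 -1.5000 0.7500]
Step 2: x=[1.8984 5.6602 9.9492 11.5274] v=[-2.1563 1.6406 -2.7031 1.3594]
Step 3: x=[1.4758 6.1033 9.1040 11.9561] v=[-1.6905 1.7724 -3.3808 1.7149]
Step 4: x=[1.2502 6.4447 8.2495 12.3941] v=[-0.9026 1.3657 -3.4180 1.7519]
Step 5: x=[1.2711 6.5743 7.5412 12.7606] v=[0.0835 0.5183 -2.8331 1.4658]
Step 6: x=[1.5440 6.4329 7.0987 12.9884] v=[1.0915 -0.5658 -1.7700 0.9110]
Step 7: x=[2.0259 6.0275 6.9827 13.0356] v=[1.9277 -1.6216 -0.4640 0.1886]
Max displacement = 2.0173

Answer: 2.0173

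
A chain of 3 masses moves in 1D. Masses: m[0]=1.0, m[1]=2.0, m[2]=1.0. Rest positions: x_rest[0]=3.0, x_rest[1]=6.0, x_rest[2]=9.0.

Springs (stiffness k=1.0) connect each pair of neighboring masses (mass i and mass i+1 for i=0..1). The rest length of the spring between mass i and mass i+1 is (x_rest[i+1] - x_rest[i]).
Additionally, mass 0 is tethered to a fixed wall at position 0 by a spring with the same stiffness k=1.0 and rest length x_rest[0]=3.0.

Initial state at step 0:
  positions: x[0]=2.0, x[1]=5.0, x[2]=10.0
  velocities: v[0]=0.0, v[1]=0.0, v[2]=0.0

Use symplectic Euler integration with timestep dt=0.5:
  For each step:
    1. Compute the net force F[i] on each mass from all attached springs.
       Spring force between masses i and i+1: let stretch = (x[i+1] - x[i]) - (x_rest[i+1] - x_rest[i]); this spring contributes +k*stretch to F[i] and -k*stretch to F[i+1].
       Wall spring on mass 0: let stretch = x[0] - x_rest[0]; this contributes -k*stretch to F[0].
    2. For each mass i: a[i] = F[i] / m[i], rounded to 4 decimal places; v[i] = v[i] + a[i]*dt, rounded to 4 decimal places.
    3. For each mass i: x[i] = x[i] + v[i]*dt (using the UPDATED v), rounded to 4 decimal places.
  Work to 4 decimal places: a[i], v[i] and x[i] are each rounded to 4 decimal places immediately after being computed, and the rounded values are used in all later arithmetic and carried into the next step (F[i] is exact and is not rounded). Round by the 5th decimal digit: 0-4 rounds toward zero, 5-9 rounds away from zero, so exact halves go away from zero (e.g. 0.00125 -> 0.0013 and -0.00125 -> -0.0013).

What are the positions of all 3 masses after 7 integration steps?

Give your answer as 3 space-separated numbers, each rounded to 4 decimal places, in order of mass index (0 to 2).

Step 0: x=[2.0000 5.0000 10.0000] v=[0.0000 0.0000 0.0000]
Step 1: x=[2.2500 5.2500 9.5000] v=[0.5000 0.5000 -1.0000]
Step 2: x=[2.6875 5.6563 8.6875] v=[0.8750 0.8125 -1.6250]
Step 3: x=[3.1954 6.0704 7.8672] v=[1.0157 0.8281 -1.6406]
Step 4: x=[3.6232 6.3497 7.3477] v=[0.8555 0.5586 -1.0390]
Step 5: x=[3.8268 6.4130 7.3287] v=[0.4072 0.1265 -0.0380]
Step 6: x=[3.7203 6.2674 7.8308] v=[-0.2131 -0.2912 1.0042]
Step 7: x=[3.3205 5.9988 8.6921] v=[-0.7997 -0.5372 1.7225]

Answer: 3.3205 5.9988 8.6921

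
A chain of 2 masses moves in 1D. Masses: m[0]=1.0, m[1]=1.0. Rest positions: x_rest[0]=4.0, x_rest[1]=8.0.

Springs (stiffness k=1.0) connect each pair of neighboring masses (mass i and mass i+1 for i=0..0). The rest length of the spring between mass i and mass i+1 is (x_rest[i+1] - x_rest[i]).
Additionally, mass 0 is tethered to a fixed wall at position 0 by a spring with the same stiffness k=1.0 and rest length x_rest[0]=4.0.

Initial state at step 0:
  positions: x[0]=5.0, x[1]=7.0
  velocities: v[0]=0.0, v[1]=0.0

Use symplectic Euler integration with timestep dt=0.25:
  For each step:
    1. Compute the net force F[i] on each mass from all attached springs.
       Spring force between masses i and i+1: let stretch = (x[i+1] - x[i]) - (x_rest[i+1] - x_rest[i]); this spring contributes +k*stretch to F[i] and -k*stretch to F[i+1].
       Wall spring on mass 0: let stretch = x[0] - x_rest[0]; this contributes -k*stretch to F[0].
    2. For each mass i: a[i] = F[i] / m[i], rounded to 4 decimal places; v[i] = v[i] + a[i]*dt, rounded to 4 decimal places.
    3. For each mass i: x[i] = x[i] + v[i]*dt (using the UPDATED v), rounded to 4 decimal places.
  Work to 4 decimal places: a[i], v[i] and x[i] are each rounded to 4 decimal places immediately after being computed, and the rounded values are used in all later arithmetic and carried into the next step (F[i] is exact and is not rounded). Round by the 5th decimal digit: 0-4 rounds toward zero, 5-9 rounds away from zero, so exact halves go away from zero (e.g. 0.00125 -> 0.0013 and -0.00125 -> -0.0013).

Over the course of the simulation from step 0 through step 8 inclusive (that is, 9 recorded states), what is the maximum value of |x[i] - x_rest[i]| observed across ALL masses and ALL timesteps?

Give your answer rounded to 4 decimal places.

Answer: 1.2594

Derivation:
Step 0: x=[5.0000 7.0000] v=[0.0000 0.0000]
Step 1: x=[4.8125 7.1250] v=[-0.7500 0.5000]
Step 2: x=[4.4688 7.3555] v=[-1.3750 0.9219]
Step 3: x=[4.0262 7.6556] v=[-1.7705 1.2002]
Step 4: x=[3.5588 7.9788] v=[-1.8697 1.2929]
Step 5: x=[3.1452 8.2758] v=[-1.6544 1.1879]
Step 6: x=[2.8557 8.5021] v=[-1.1581 0.9053]
Step 7: x=[2.7406 8.6255] v=[-0.4604 0.4937]
Step 8: x=[2.8220 8.6311] v=[0.3257 0.0225]
Max displacement = 1.2594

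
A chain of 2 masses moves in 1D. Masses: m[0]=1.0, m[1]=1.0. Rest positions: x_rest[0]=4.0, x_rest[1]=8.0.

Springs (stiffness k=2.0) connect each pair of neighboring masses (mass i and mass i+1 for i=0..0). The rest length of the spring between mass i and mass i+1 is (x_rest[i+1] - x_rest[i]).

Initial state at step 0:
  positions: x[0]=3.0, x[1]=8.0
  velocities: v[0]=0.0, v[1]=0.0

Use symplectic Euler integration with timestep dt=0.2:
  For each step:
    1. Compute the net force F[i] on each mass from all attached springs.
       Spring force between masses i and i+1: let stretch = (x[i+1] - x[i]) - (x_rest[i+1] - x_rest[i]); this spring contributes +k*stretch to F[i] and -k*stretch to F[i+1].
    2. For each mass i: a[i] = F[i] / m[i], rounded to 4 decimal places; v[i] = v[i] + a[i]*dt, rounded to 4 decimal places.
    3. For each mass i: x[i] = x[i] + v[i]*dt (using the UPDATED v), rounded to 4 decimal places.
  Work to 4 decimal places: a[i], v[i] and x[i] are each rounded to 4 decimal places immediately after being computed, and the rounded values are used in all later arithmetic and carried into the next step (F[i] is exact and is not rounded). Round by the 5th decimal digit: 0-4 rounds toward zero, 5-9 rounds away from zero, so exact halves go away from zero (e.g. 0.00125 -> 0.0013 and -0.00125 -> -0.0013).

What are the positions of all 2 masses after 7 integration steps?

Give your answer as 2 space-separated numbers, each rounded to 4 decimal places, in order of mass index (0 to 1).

Step 0: x=[3.0000 8.0000] v=[0.0000 0.0000]
Step 1: x=[3.0800 7.9200] v=[0.4000 -0.4000]
Step 2: x=[3.2272 7.7728] v=[0.7360 -0.7360]
Step 3: x=[3.4180 7.5820] v=[0.9542 -0.9542]
Step 4: x=[3.6220 7.3780] v=[1.0198 -1.0198]
Step 5: x=[3.8064 7.1936] v=[0.9222 -0.9222]
Step 6: x=[3.9418 7.0582] v=[0.6771 -0.6771]
Step 7: x=[4.0065 6.9935] v=[0.3237 -0.3237]

Answer: 4.0065 6.9935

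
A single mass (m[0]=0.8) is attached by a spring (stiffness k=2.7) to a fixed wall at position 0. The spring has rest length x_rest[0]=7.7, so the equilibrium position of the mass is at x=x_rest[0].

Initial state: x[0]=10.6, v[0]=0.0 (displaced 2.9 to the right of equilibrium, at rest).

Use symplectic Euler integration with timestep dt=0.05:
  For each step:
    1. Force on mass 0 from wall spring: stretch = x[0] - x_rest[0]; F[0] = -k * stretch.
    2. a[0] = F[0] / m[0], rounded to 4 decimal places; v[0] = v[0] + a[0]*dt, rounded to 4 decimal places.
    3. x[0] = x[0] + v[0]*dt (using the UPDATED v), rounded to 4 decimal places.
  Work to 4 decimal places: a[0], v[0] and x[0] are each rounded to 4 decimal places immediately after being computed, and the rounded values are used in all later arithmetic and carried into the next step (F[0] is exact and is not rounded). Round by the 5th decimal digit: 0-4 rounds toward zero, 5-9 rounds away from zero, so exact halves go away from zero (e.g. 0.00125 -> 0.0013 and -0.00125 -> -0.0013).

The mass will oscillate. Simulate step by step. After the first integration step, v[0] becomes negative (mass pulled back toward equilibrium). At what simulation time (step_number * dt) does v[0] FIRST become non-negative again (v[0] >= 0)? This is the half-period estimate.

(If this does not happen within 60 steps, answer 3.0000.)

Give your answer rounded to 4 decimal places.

Step 0: x=[10.6000] v=[0.0000]
Step 1: x=[10.5755] v=[-0.4894]
Step 2: x=[10.5268] v=[-0.9746]
Step 3: x=[10.4542] v=[-1.4516]
Step 4: x=[10.3584] v=[-1.9164]
Step 5: x=[10.2402] v=[-2.3650]
Step 6: x=[10.1005] v=[-2.7937]
Step 7: x=[9.9406] v=[-3.1988]
Step 8: x=[9.7618] v=[-3.5769]
Step 9: x=[9.5656] v=[-3.9248]
Step 10: x=[9.3536] v=[-4.2396]
Step 11: x=[9.1277] v=[-4.5186]
Step 12: x=[8.8897] v=[-4.7595]
Step 13: x=[8.6417] v=[-4.9603]
Step 14: x=[8.3857] v=[-5.1192]
Step 15: x=[8.1240] v=[-5.2349]
Step 16: x=[7.8587] v=[-5.3065]
Step 17: x=[7.5920] v=[-5.3333]
Step 18: x=[7.3262] v=[-5.3151]
Step 19: x=[7.0636] v=[-5.2520]
Step 20: x=[6.8064] v=[-5.1446]
Step 21: x=[6.5567] v=[-4.9938]
Step 22: x=[6.3167] v=[-4.8009]
Step 23: x=[6.0883] v=[-4.5675]
Step 24: x=[5.8735] v=[-4.2955]
Step 25: x=[5.6741] v=[-3.9873]
Step 26: x=[5.4918] v=[-3.6454]
Step 27: x=[5.3282] v=[-3.2728]
Step 28: x=[5.1846] v=[-2.8726]
Step 29: x=[5.0622] v=[-2.4481]
Step 30: x=[4.9621] v=[-2.0030]
Step 31: x=[4.8851] v=[-1.5410]
Step 32: x=[4.8318] v=[-1.0660]
Step 33: x=[4.8027] v=[-0.5820]
Step 34: x=[4.7980] v=[-0.0931]
Step 35: x=[4.8178] v=[0.3966]
First v>=0 after going negative at step 35, time=1.7500

Answer: 1.7500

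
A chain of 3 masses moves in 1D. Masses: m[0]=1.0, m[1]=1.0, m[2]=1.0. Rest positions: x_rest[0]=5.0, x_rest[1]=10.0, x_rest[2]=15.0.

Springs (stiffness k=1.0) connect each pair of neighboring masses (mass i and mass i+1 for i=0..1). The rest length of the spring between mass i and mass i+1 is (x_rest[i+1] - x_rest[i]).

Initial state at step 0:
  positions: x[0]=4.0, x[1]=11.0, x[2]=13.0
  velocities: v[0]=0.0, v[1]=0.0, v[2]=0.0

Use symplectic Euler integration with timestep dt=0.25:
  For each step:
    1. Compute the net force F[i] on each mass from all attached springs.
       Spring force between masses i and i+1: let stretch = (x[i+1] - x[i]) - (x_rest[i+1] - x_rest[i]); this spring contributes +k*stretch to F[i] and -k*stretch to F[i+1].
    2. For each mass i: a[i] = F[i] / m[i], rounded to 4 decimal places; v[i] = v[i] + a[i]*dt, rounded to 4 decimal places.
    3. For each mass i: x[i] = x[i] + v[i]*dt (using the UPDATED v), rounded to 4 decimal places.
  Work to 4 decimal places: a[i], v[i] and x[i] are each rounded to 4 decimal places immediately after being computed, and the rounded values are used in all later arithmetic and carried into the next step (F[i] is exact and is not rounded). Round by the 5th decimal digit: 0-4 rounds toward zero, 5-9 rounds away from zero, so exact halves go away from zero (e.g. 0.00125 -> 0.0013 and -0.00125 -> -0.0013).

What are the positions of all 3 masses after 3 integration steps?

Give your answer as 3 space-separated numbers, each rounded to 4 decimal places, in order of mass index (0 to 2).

Answer: 4.6187 9.4070 13.9744

Derivation:
Step 0: x=[4.0000 11.0000 13.0000] v=[0.0000 0.0000 0.0000]
Step 1: x=[4.1250 10.6875 13.1875] v=[0.5000 -1.2500 0.7500]
Step 2: x=[4.3477 10.1211 13.5313] v=[0.8906 -2.2656 1.3750]
Step 3: x=[4.6187 9.4070 13.9744] v=[1.0840 -2.8564 1.7725]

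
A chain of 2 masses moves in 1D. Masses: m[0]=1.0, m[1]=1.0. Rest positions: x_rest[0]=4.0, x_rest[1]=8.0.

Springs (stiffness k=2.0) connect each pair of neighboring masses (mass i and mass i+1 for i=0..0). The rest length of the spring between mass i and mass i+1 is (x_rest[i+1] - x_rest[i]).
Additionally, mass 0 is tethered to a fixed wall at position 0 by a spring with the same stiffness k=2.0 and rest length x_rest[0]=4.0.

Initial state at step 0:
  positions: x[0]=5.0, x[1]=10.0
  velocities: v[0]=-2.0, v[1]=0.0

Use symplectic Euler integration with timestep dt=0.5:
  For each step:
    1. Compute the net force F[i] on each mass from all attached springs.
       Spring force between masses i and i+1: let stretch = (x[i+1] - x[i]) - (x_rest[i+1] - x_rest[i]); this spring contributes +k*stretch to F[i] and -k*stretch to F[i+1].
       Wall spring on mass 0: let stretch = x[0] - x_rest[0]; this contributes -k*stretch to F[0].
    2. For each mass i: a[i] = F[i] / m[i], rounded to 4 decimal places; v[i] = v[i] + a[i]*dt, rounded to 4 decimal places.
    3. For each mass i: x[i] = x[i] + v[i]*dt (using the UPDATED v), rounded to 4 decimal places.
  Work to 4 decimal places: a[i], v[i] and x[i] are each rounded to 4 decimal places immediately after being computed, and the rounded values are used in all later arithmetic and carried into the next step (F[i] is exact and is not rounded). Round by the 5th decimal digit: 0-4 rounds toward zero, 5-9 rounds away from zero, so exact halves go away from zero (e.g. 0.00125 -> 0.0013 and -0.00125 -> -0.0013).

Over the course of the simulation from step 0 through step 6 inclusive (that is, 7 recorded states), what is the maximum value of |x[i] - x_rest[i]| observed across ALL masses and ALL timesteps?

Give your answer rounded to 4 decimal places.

Answer: 2.2812

Derivation:
Step 0: x=[5.0000 10.0000] v=[-2.0000 0.0000]
Step 1: x=[4.0000 9.5000] v=[-2.0000 -1.0000]
Step 2: x=[3.7500 8.2500] v=[-0.5000 -2.5000]
Step 3: x=[3.8750 6.7500] v=[0.2500 -3.0000]
Step 4: x=[3.5000 5.8125] v=[-0.7500 -1.8750]
Step 5: x=[2.5313 5.7188] v=[-1.9375 -0.1875]
Step 6: x=[1.8907 6.0313] v=[-1.2813 0.6250]
Max displacement = 2.2812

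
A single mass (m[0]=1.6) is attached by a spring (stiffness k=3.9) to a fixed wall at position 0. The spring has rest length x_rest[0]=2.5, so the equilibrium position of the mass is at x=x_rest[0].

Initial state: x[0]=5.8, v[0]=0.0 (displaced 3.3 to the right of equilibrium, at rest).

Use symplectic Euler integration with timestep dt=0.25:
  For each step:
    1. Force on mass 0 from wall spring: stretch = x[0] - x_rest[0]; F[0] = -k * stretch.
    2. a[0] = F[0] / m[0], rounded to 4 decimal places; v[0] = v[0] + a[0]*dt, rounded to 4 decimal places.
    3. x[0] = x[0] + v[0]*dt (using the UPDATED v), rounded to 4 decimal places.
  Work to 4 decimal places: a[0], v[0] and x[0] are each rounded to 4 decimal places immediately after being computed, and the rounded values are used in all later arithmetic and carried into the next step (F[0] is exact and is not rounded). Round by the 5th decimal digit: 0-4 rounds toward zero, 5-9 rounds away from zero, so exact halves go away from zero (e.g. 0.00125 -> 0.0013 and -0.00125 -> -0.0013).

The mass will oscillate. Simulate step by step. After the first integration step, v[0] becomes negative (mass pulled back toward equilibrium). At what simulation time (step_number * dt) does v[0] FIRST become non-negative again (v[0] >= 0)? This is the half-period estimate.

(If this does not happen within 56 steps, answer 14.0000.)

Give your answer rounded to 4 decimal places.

Step 0: x=[5.8000] v=[0.0000]
Step 1: x=[5.2973] v=[-2.0110]
Step 2: x=[4.3684] v=[-3.7156]
Step 3: x=[3.1549] v=[-4.8542]
Step 4: x=[1.8416] v=[-5.2533]
Step 5: x=[0.6286] v=[-4.8521]
Step 6: x=[-0.2993] v=[-3.7117]
Step 7: x=[-0.8008] v=[-2.0059]
Step 8: x=[-0.7994] v=[0.0055]
First v>=0 after going negative at step 8, time=2.0000

Answer: 2.0000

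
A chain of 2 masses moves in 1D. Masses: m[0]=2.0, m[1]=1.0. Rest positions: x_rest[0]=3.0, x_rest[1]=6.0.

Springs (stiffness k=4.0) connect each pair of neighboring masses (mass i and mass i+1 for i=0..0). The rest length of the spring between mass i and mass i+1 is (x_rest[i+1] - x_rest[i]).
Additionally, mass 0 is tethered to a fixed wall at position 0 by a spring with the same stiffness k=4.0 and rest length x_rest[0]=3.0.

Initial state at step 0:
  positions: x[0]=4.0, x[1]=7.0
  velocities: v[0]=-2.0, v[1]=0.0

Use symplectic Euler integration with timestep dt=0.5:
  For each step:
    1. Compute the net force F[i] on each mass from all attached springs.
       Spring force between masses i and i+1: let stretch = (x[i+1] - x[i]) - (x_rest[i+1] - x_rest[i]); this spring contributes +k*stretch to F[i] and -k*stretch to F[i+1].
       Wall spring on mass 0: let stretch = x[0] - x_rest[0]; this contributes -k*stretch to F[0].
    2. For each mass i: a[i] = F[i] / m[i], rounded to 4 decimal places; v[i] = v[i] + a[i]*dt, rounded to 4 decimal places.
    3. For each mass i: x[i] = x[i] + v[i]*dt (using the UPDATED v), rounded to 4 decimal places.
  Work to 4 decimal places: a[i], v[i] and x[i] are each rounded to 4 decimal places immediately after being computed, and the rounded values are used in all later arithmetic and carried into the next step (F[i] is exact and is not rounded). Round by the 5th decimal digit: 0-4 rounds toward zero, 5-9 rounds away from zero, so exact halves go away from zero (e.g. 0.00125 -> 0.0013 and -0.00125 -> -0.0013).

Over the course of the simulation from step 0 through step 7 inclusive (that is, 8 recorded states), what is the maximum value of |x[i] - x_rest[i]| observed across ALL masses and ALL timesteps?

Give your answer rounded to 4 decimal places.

Answer: 2.7500

Derivation:
Step 0: x=[4.0000 7.0000] v=[-2.0000 0.0000]
Step 1: x=[2.5000 7.0000] v=[-3.0000 0.0000]
Step 2: x=[2.0000 5.5000] v=[-1.0000 -3.0000]
Step 3: x=[2.2500 3.5000] v=[0.5000 -4.0000]
Step 4: x=[2.0000 3.2500] v=[-0.5000 -0.5000]
Step 5: x=[1.3750 4.7500] v=[-1.2500 3.0000]
Step 6: x=[1.7500 5.8750] v=[0.7500 2.2500]
Step 7: x=[3.3125 5.8750] v=[3.1250 0.0000]
Max displacement = 2.7500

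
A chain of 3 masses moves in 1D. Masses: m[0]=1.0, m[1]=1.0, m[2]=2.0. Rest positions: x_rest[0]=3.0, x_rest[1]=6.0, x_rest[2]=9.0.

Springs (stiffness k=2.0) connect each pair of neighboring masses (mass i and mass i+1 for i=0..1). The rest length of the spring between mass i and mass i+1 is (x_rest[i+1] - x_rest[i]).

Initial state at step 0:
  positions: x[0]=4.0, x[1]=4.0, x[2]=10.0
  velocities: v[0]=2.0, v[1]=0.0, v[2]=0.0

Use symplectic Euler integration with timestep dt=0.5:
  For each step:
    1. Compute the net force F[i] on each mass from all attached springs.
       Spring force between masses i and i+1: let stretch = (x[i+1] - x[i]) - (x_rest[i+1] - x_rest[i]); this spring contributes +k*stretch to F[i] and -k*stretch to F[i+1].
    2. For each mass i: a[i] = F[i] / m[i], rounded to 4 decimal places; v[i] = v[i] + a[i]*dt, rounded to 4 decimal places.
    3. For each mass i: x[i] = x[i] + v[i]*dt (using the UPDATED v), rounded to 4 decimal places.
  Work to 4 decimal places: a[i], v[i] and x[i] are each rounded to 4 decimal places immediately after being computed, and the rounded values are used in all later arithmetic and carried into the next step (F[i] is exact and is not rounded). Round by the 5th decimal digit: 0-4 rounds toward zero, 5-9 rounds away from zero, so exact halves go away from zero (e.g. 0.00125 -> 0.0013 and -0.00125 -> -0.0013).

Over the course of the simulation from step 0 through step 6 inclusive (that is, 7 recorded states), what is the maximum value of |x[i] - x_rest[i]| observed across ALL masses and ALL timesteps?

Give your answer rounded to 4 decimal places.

Step 0: x=[4.0000 4.0000 10.0000] v=[2.0000 0.0000 0.0000]
Step 1: x=[3.5000 7.0000 9.2500] v=[-1.0000 6.0000 -1.5000]
Step 2: x=[3.2500 9.3750 8.6875] v=[-0.5000 4.7500 -1.1250]
Step 3: x=[4.5625 8.3438 9.0469] v=[2.6250 -2.0625 0.7188]
Step 4: x=[6.2657 5.7735 9.9806] v=[3.4063 -5.1407 1.8673]
Step 5: x=[6.2228 5.5528 10.6125] v=[-0.0859 -0.4414 1.2638]
Step 6: x=[4.3449 8.1970 10.7295] v=[-3.7559 5.2883 0.2340]
Max displacement = 3.3750

Answer: 3.3750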